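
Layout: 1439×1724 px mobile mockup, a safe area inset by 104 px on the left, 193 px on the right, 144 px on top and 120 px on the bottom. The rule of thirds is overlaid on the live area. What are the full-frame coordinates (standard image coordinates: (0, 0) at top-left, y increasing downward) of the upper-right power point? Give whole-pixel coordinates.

(865, 631)

Content width = 1439 − 104 − 193 = 1142 px; content height = 1724 − 144 − 120 = 1460 px.
Upper-right is two-thirds across and one-third down within the live area.
x = 104 + 2 × 1142/3 = 104 + 761.33 ≈ 865
y = 144 + 1 × 1460/3 = 144 + 486.67 ≈ 631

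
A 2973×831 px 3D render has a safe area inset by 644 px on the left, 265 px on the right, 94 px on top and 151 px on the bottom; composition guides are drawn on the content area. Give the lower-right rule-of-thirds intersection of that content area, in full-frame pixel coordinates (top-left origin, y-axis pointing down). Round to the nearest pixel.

(2020, 485)

Content width = 2973 − 644 − 265 = 2064 px; content height = 831 − 94 − 151 = 586 px.
Lower-right is two-thirds across and two-thirds down within the content area.
x = 644 + 2 × 2064/3 = 644 + 1376.00 ≈ 2020
y = 94 + 2 × 586/3 = 94 + 390.67 ≈ 485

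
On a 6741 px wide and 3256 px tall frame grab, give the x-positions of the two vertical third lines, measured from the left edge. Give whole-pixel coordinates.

x = 2247 px and x = 4494 px

6741 / 3 = 2247, so the vertical lines sit at one and two thirds of 6741.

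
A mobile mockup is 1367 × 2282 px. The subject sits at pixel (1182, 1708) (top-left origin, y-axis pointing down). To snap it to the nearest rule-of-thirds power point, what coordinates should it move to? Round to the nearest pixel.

Third lines: x ∈ {456, 911}, y ∈ {761, 1521}.
1182 is closer to x = 911; 1708 is closer to y = 1521.
So the nearest intersection is the lower-right power point.

(911, 1521)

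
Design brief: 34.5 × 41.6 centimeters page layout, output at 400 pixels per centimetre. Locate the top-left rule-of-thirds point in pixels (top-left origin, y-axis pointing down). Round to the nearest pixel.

In pixels the canvas is 34.5 × 400 = 13800 wide and 41.6 × 400 = 16640 tall.
The top-left point is one-third across and one-third down:
x = 1 × 13800/3 ≈ 4600; y = 1 × 16640/3 ≈ 5547.

(4600, 5547)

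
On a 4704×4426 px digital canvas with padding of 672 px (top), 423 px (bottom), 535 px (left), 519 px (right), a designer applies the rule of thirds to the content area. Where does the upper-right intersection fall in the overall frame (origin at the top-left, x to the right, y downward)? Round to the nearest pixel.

(2968, 1782)

Content width = 4704 − 535 − 519 = 3650 px; content height = 4426 − 672 − 423 = 3331 px.
Upper-right is two-thirds across and one-third down within the content area.
x = 535 + 2 × 3650/3 = 535 + 2433.33 ≈ 2968
y = 672 + 1 × 3331/3 = 672 + 1110.33 ≈ 1782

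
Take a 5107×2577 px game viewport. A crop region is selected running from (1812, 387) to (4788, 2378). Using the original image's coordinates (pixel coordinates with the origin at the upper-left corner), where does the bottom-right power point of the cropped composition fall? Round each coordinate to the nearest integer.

x = 3796 px, y = 1714 px

Crop width = 4788 − 1812 = 2976 px; one third is 992.00 px.
Crop height = 2378 − 387 = 1991 px; one third is 663.67 px.
The bottom-right point is two-thirds across and two-thirds down within the crop:
x = 1812 + 2 × 992.00 ≈ 3796; y = 387 + 2 × 663.67 ≈ 1714.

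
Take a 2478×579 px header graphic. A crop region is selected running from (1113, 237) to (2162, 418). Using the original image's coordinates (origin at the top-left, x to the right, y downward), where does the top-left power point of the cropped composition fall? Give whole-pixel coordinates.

Crop width = 2162 − 1113 = 1049 px; one third is 349.67 px.
Crop height = 418 − 237 = 181 px; one third is 60.33 px.
The top-left point is one-third across and one-third down within the crop:
x = 1113 + 1 × 349.67 ≈ 1463; y = 237 + 1 × 60.33 ≈ 297.

x = 1463 px, y = 297 px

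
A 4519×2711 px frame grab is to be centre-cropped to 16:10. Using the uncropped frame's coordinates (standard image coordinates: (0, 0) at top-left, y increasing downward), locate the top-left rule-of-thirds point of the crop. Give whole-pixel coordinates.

4519/2711 > 16/10, so the 16:10 crop keeps the full height 2711 and trims width to 2711 × 16/10 = 4337.60 px.
Left offset = (4519 − 4337.60)/2 = 90.70 px; top offset = 0.
Top-left is one-third across and one-third down within the crop:
x = 90.70 + 1 × 4337.60/3 ≈ 1537; y = 0.00 + 1 × 2711.00/3 ≈ 904.

x = 1537 px, y = 904 px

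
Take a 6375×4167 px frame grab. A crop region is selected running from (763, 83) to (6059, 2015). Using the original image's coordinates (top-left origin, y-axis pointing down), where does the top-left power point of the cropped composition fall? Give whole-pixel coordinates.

Crop width = 6059 − 763 = 5296 px; one third is 1765.33 px.
Crop height = 2015 − 83 = 1932 px; one third is 644.00 px.
The top-left point is one-third across and one-third down within the crop:
x = 763 + 1 × 1765.33 ≈ 2528; y = 83 + 1 × 644.00 ≈ 727.

(2528, 727)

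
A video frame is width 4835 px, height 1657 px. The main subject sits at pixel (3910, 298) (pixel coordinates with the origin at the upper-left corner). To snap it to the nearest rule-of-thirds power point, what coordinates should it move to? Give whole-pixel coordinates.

x = 3223 px, y = 552 px

Third lines: x ∈ {1612, 3223}, y ∈ {552, 1105}.
3910 is closer to x = 3223; 298 is closer to y = 552.
So the nearest intersection is the upper-right power point.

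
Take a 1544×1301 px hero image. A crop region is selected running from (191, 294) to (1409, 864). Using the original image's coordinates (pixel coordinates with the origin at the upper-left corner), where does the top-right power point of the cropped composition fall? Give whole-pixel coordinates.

(1003, 484)

Crop width = 1409 − 191 = 1218 px; one third is 406.00 px.
Crop height = 864 − 294 = 570 px; one third is 190.00 px.
The top-right point is two-thirds across and one-third down within the crop:
x = 191 + 2 × 406.00 ≈ 1003; y = 294 + 1 × 190.00 ≈ 484.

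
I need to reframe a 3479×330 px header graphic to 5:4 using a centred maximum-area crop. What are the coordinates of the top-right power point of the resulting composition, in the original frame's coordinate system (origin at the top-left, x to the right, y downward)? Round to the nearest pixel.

(1808, 110)

3479/330 > 5/4, so the 5:4 crop keeps the full height 330 and trims width to 330 × 5/4 = 412.50 px.
Left offset = (3479 − 412.50)/2 = 1533.25 px; top offset = 0.
Top-right is two-thirds across and one-third down within the crop:
x = 1533.25 + 2 × 412.50/3 ≈ 1808; y = 0.00 + 1 × 330.00/3 ≈ 110.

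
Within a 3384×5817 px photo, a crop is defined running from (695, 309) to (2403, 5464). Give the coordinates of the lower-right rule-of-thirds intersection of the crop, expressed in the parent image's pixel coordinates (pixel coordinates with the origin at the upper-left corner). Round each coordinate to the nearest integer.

(1834, 3746)

Crop width = 2403 − 695 = 1708 px; one third is 569.33 px.
Crop height = 5464 − 309 = 5155 px; one third is 1718.33 px.
The lower-right point is two-thirds across and two-thirds down within the crop:
x = 695 + 2 × 569.33 ≈ 1834; y = 309 + 2 × 1718.33 ≈ 3746.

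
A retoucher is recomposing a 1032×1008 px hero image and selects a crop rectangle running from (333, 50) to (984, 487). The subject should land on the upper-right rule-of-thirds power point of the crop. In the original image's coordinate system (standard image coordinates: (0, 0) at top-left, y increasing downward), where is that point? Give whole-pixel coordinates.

x = 767 px, y = 196 px

Crop width = 984 − 333 = 651 px; one third is 217.00 px.
Crop height = 487 − 50 = 437 px; one third is 145.67 px.
The upper-right point is two-thirds across and one-third down within the crop:
x = 333 + 2 × 217.00 ≈ 767; y = 50 + 1 × 145.67 ≈ 196.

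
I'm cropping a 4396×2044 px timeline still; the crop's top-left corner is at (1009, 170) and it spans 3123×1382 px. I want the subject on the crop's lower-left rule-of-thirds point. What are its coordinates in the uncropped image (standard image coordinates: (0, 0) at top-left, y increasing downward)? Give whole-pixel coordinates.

x = 2050 px, y = 1091 px

One third of the crop width 3123 is 1041.00 px.
One third of the crop height 1382 is 460.67 px.
The lower-left point is one-third across and two-thirds down within the crop:
x = 1009 + 1 × 1041.00 ≈ 2050; y = 170 + 2 × 460.67 ≈ 1091.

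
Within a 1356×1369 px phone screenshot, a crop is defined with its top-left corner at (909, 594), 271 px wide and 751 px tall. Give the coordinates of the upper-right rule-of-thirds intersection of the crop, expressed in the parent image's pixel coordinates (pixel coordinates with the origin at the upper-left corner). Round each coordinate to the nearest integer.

x = 1090 px, y = 844 px

One third of the crop width 271 is 90.33 px.
One third of the crop height 751 is 250.33 px.
The upper-right point is two-thirds across and one-third down within the crop:
x = 909 + 2 × 90.33 ≈ 1090; y = 594 + 1 × 250.33 ≈ 844.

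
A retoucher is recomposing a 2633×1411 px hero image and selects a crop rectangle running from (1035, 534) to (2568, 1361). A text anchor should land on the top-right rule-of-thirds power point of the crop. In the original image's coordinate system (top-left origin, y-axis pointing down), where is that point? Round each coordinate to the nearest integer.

(2057, 810)

Crop width = 2568 − 1035 = 1533 px; one third is 511.00 px.
Crop height = 1361 − 534 = 827 px; one third is 275.67 px.
The top-right point is two-thirds across and one-third down within the crop:
x = 1035 + 2 × 511.00 ≈ 2057; y = 534 + 1 × 275.67 ≈ 810.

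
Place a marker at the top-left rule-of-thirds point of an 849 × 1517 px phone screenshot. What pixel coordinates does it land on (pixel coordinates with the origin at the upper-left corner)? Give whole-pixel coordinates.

(283, 506)

The top-left point sits one-third of the way across and one-third of the way down.
x = 1 × 849/3 ≈ 283; y = 1 × 1517/3 ≈ 506.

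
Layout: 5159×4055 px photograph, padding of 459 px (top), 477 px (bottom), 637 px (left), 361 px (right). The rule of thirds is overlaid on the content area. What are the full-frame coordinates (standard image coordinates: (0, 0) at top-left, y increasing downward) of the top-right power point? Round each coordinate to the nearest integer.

Content width = 5159 − 637 − 361 = 4161 px; content height = 4055 − 459 − 477 = 3119 px.
Top-right is two-thirds across and one-third down within the content area.
x = 637 + 2 × 4161/3 = 637 + 2774.00 ≈ 3411
y = 459 + 1 × 3119/3 = 459 + 1039.67 ≈ 1499

(3411, 1499)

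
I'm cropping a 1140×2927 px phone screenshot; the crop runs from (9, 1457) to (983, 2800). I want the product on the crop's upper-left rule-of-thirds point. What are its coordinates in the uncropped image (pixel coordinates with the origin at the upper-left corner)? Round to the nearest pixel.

(334, 1905)

Crop width = 983 − 9 = 974 px; one third is 324.67 px.
Crop height = 2800 − 1457 = 1343 px; one third is 447.67 px.
The upper-left point is one-third across and one-third down within the crop:
x = 9 + 1 × 324.67 ≈ 334; y = 1457 + 1 × 447.67 ≈ 1905.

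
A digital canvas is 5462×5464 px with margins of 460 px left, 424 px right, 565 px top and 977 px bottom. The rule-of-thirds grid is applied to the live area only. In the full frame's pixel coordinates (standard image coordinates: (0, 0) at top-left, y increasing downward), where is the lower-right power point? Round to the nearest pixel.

x = 3512 px, y = 3180 px

Content width = 5462 − 460 − 424 = 4578 px; content height = 5464 − 565 − 977 = 3922 px.
Lower-right is two-thirds across and two-thirds down within the live area.
x = 460 + 2 × 4578/3 = 460 + 3052.00 ≈ 3512
y = 565 + 2 × 3922/3 = 565 + 2614.67 ≈ 3180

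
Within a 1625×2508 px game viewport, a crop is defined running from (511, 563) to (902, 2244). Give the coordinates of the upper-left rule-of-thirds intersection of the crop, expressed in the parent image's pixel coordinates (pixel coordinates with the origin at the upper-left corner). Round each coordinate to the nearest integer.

Crop width = 902 − 511 = 391 px; one third is 130.33 px.
Crop height = 2244 − 563 = 1681 px; one third is 560.33 px.
The upper-left point is one-third across and one-third down within the crop:
x = 511 + 1 × 130.33 ≈ 641; y = 563 + 1 × 560.33 ≈ 1123.

(641, 1123)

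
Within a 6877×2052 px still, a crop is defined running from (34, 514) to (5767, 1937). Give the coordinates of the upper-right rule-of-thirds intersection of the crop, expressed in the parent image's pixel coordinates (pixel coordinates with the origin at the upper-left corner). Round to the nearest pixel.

Crop width = 5767 − 34 = 5733 px; one third is 1911.00 px.
Crop height = 1937 − 514 = 1423 px; one third is 474.33 px.
The upper-right point is two-thirds across and one-third down within the crop:
x = 34 + 2 × 1911.00 ≈ 3856; y = 514 + 1 × 474.33 ≈ 988.

x = 3856 px, y = 988 px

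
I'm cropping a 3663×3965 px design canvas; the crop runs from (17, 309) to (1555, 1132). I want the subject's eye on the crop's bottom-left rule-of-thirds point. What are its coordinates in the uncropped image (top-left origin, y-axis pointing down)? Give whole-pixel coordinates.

(530, 858)

Crop width = 1555 − 17 = 1538 px; one third is 512.67 px.
Crop height = 1132 − 309 = 823 px; one third is 274.33 px.
The bottom-left point is one-third across and two-thirds down within the crop:
x = 17 + 1 × 512.67 ≈ 530; y = 309 + 2 × 274.33 ≈ 858.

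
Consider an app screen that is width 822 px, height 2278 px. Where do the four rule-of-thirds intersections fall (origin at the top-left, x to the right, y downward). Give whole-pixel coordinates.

One third of 822 is 274; one third of 2278 is 759.33.
Vertical third lines at x = 274 and x = 548; horizontal third lines at y = 759 and y = 1519.

(274, 759), (548, 759), (274, 1519), (548, 1519)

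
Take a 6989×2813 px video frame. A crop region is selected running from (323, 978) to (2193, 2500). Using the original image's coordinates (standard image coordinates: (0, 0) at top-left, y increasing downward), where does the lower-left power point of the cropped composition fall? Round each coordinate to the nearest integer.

x = 946 px, y = 1993 px

Crop width = 2193 − 323 = 1870 px; one third is 623.33 px.
Crop height = 2500 − 978 = 1522 px; one third is 507.33 px.
The lower-left point is one-third across and two-thirds down within the crop:
x = 323 + 1 × 623.33 ≈ 946; y = 978 + 2 × 507.33 ≈ 1993.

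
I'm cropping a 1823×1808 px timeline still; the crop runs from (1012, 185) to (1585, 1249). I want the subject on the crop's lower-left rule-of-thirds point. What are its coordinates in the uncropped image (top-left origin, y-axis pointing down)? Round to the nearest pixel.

(1203, 894)

Crop width = 1585 − 1012 = 573 px; one third is 191.00 px.
Crop height = 1249 − 185 = 1064 px; one third is 354.67 px.
The lower-left point is one-third across and two-thirds down within the crop:
x = 1012 + 1 × 191.00 ≈ 1203; y = 185 + 2 × 354.67 ≈ 894.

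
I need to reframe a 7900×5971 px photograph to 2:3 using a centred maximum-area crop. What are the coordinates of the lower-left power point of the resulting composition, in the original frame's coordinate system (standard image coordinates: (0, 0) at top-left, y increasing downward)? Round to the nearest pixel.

x = 3287 px, y = 3981 px

7900/5971 > 2/3, so the 2:3 crop keeps the full height 5971 and trims width to 5971 × 2/3 = 3980.67 px.
Left offset = (7900 − 3980.67)/2 = 1959.67 px; top offset = 0.
Lower-left is one-third across and two-thirds down within the crop:
x = 1959.67 + 1 × 3980.67/3 ≈ 3287; y = 0.00 + 2 × 5971.00/3 ≈ 3981.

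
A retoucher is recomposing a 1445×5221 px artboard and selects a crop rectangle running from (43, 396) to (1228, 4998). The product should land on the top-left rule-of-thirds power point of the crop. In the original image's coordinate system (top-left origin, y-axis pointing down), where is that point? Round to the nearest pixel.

(438, 1930)

Crop width = 1228 − 43 = 1185 px; one third is 395.00 px.
Crop height = 4998 − 396 = 4602 px; one third is 1534.00 px.
The top-left point is one-third across and one-third down within the crop:
x = 43 + 1 × 395.00 ≈ 438; y = 396 + 1 × 1534.00 ≈ 1930.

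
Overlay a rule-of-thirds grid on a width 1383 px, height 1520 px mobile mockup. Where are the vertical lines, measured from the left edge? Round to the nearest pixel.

x = 461 px and x = 922 px

1383 / 3 = 461, so the vertical lines sit at one and two thirds of 1383.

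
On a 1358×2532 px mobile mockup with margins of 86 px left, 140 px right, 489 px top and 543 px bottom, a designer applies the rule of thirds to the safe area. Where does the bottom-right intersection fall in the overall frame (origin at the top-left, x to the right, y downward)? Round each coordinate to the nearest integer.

(841, 1489)

Content width = 1358 − 86 − 140 = 1132 px; content height = 2532 − 489 − 543 = 1500 px.
Bottom-right is two-thirds across and two-thirds down within the safe area.
x = 86 + 2 × 1132/3 = 86 + 754.67 ≈ 841
y = 489 + 2 × 1500/3 = 489 + 1000.00 ≈ 1489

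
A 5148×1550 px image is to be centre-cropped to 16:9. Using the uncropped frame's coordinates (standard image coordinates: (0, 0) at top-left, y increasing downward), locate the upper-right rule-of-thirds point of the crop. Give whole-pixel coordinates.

(3033, 517)

5148/1550 > 16/9, so the 16:9 crop keeps the full height 1550 and trims width to 1550 × 16/9 = 2755.56 px.
Left offset = (5148 − 2755.56)/2 = 1196.22 px; top offset = 0.
Upper-right is two-thirds across and one-third down within the crop:
x = 1196.22 + 2 × 2755.56/3 ≈ 3033; y = 0.00 + 1 × 1550.00/3 ≈ 517.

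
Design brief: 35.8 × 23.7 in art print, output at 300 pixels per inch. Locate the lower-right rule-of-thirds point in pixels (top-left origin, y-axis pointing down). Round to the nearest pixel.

(7160, 4740)

In pixels the canvas is 35.8 × 300 = 10740 wide and 23.7 × 300 = 7110 tall.
The lower-right point is two-thirds across and two-thirds down:
x = 2 × 10740/3 ≈ 7160; y = 2 × 7110/3 ≈ 4740.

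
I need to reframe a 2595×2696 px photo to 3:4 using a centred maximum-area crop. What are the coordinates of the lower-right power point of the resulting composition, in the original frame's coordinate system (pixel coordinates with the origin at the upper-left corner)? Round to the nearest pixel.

(1635, 1797)

2595/2696 > 3/4, so the 3:4 crop keeps the full height 2696 and trims width to 2696 × 3/4 = 2022.00 px.
Left offset = (2595 − 2022.00)/2 = 286.50 px; top offset = 0.
Lower-right is two-thirds across and two-thirds down within the crop:
x = 286.50 + 2 × 2022.00/3 ≈ 1635; y = 0.00 + 2 × 2696.00/3 ≈ 1797.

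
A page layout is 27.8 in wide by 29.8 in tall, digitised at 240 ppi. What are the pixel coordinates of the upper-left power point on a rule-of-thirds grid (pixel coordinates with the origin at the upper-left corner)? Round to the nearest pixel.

(2224, 2384)

In pixels the canvas is 27.8 × 240 = 6672 wide and 29.8 × 240 = 7152 tall.
The upper-left point is one-third across and one-third down:
x = 1 × 6672/3 ≈ 2224; y = 1 × 7152/3 ≈ 2384.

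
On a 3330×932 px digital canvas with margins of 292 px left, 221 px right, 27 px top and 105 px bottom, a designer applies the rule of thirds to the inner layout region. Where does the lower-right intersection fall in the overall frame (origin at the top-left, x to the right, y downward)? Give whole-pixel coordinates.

(2170, 560)

Content width = 3330 − 292 − 221 = 2817 px; content height = 932 − 27 − 105 = 800 px.
Lower-right is two-thirds across and two-thirds down within the inner layout region.
x = 292 + 2 × 2817/3 = 292 + 1878.00 ≈ 2170
y = 27 + 2 × 800/3 = 27 + 533.33 ≈ 560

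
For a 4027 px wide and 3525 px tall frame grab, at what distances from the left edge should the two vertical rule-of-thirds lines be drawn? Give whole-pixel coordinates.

x = 1342 px and x = 2685 px

4027 / 3 = 1342.33, so the vertical lines sit at one and two thirds of 4027.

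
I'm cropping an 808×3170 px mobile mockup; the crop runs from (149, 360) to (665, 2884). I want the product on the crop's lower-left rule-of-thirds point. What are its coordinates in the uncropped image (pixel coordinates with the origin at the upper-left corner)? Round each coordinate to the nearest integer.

x = 321 px, y = 2043 px

Crop width = 665 − 149 = 516 px; one third is 172.00 px.
Crop height = 2884 − 360 = 2524 px; one third is 841.33 px.
The lower-left point is one-third across and two-thirds down within the crop:
x = 149 + 1 × 172.00 ≈ 321; y = 360 + 2 × 841.33 ≈ 2043.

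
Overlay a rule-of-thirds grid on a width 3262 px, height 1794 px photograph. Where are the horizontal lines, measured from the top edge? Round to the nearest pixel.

y = 598 px and y = 1196 px

1794 / 3 = 598, so the horizontal lines sit at one and two thirds of 1794.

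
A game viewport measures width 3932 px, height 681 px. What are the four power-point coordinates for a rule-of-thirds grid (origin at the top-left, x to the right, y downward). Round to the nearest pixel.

(1311, 227), (2621, 227), (1311, 454), (2621, 454)

One third of 3932 is 1310.67; one third of 681 is 227.
Vertical third lines at x = 1311 and x = 2621; horizontal third lines at y = 227 and y = 454.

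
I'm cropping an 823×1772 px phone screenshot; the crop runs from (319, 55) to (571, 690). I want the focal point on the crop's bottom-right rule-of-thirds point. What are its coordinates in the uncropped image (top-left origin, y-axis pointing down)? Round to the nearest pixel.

(487, 478)

Crop width = 571 − 319 = 252 px; one third is 84.00 px.
Crop height = 690 − 55 = 635 px; one third is 211.67 px.
The bottom-right point is two-thirds across and two-thirds down within the crop:
x = 319 + 2 × 84.00 ≈ 487; y = 55 + 2 × 211.67 ≈ 478.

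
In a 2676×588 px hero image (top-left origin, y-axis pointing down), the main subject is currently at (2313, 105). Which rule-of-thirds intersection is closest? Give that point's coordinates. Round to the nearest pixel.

Third lines: x ∈ {892, 1784}, y ∈ {196, 392}.
2313 is closer to x = 1784; 105 is closer to y = 196.
So the nearest intersection is the upper-right power point.

(1784, 196)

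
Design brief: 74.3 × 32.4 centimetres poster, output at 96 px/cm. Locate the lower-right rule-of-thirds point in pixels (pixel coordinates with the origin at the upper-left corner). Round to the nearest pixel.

In pixels the canvas is 74.3 × 96 = 7132.8 wide and 32.4 × 96 = 3110.4 tall.
The lower-right point is two-thirds across and two-thirds down:
x = 2 × 7132.8/3 ≈ 4755; y = 2 × 3110.4/3 ≈ 2074.

(4755, 2074)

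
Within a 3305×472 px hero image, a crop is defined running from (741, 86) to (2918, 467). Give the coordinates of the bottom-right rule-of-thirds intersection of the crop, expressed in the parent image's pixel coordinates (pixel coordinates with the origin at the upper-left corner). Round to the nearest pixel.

(2192, 340)

Crop width = 2918 − 741 = 2177 px; one third is 725.67 px.
Crop height = 467 − 86 = 381 px; one third is 127.00 px.
The bottom-right point is two-thirds across and two-thirds down within the crop:
x = 741 + 2 × 725.67 ≈ 2192; y = 86 + 2 × 127.00 ≈ 340.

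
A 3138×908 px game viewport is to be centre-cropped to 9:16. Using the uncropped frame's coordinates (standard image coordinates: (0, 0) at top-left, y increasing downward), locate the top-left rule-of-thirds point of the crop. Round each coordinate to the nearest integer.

3138/908 > 9/16, so the 9:16 crop keeps the full height 908 and trims width to 908 × 9/16 = 510.75 px.
Left offset = (3138 − 510.75)/2 = 1313.62 px; top offset = 0.
Top-left is one-third across and one-third down within the crop:
x = 1313.62 + 1 × 510.75/3 ≈ 1484; y = 0.00 + 1 × 908.00/3 ≈ 303.

x = 1484 px, y = 303 px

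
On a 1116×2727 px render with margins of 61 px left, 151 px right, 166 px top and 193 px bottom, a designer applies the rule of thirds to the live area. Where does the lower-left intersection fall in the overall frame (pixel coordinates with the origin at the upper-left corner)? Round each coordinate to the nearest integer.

Content width = 1116 − 61 − 151 = 904 px; content height = 2727 − 166 − 193 = 2368 px.
Lower-left is one-third across and two-thirds down within the live area.
x = 61 + 1 × 904/3 = 61 + 301.33 ≈ 362
y = 166 + 2 × 2368/3 = 166 + 1578.67 ≈ 1745

x = 362 px, y = 1745 px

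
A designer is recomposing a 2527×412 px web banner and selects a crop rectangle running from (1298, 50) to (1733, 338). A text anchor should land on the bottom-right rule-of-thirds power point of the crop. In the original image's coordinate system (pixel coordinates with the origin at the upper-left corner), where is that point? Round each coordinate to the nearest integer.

x = 1588 px, y = 242 px

Crop width = 1733 − 1298 = 435 px; one third is 145.00 px.
Crop height = 338 − 50 = 288 px; one third is 96.00 px.
The bottom-right point is two-thirds across and two-thirds down within the crop:
x = 1298 + 2 × 145.00 ≈ 1588; y = 50 + 2 × 96.00 ≈ 242.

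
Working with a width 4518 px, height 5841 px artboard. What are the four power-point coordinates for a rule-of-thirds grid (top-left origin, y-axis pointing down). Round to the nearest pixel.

One third of 4518 is 1506; one third of 5841 is 1947.
Vertical third lines at x = 1506 and x = 3012; horizontal third lines at y = 1947 and y = 3894.

(1506, 1947), (3012, 1947), (1506, 3894), (3012, 3894)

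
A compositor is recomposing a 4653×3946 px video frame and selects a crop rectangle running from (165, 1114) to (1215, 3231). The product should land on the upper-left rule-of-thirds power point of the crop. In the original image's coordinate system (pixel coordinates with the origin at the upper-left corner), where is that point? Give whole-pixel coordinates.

x = 515 px, y = 1820 px

Crop width = 1215 − 165 = 1050 px; one third is 350.00 px.
Crop height = 3231 − 1114 = 2117 px; one third is 705.67 px.
The upper-left point is one-third across and one-third down within the crop:
x = 165 + 1 × 350.00 ≈ 515; y = 1114 + 1 × 705.67 ≈ 1820.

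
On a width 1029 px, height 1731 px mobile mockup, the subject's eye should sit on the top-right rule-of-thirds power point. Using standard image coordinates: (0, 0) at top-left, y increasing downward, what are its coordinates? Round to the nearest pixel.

x = 686 px, y = 577 px

The top-right point sits two-thirds of the way across and one-third of the way down.
x = 2 × 1029/3 ≈ 686; y = 1 × 1731/3 ≈ 577.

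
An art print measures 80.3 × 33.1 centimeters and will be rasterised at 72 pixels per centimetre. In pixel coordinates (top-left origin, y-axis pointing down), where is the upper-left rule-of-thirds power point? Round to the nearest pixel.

x = 1927 px, y = 794 px

In pixels the canvas is 80.3 × 72 = 5781.6 wide and 33.1 × 72 = 2383.2 tall.
The upper-left point is one-third across and one-third down:
x = 1 × 5781.6/3 ≈ 1927; y = 1 × 2383.2/3 ≈ 794.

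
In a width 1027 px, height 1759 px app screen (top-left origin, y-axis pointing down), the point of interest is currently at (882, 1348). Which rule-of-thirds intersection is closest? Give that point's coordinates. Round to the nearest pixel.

Third lines: x ∈ {342, 685}, y ∈ {586, 1173}.
882 is closer to x = 685; 1348 is closer to y = 1173.
So the nearest intersection is the lower-right power point.

(685, 1173)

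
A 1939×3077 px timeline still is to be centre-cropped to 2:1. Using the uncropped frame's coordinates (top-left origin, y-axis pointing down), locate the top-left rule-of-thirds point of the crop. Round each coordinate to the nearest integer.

x = 646 px, y = 1377 px

1939/3077 < 2/1, so the 2:1 crop keeps the full width 1939 and trims height to 1939 × 1/2 = 969.50 px.
Top offset = (3077 − 969.50)/2 = 1053.75 px; left offset = 0.
Top-left is one-third across and one-third down within the crop:
x = 0.00 + 1 × 1939.00/3 ≈ 646; y = 1053.75 + 1 × 969.50/3 ≈ 1377.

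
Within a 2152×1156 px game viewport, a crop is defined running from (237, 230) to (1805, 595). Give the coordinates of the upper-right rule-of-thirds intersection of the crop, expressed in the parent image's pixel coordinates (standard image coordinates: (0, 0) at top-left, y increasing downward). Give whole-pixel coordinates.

Crop width = 1805 − 237 = 1568 px; one third is 522.67 px.
Crop height = 595 − 230 = 365 px; one third is 121.67 px.
The upper-right point is two-thirds across and one-third down within the crop:
x = 237 + 2 × 522.67 ≈ 1282; y = 230 + 1 × 121.67 ≈ 352.

x = 1282 px, y = 352 px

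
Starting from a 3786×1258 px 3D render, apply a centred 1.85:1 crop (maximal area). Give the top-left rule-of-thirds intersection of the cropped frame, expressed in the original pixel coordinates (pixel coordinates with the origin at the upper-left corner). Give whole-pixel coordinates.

3786/1258 > 1.85/1, so the 1.85:1 crop keeps the full height 1258 and trims width to 1258 × 1.85/1 = 2327.30 px.
Left offset = (3786 − 2327.30)/2 = 729.35 px; top offset = 0.
Top-left is one-third across and one-third down within the crop:
x = 729.35 + 1 × 2327.30/3 ≈ 1505; y = 0.00 + 1 × 1258.00/3 ≈ 419.

(1505, 419)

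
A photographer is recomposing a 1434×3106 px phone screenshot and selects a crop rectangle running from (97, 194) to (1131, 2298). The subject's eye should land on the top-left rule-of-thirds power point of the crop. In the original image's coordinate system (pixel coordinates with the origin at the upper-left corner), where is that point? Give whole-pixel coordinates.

Crop width = 1131 − 97 = 1034 px; one third is 344.67 px.
Crop height = 2298 − 194 = 2104 px; one third is 701.33 px.
The top-left point is one-third across and one-third down within the crop:
x = 97 + 1 × 344.67 ≈ 442; y = 194 + 1 × 701.33 ≈ 895.

(442, 895)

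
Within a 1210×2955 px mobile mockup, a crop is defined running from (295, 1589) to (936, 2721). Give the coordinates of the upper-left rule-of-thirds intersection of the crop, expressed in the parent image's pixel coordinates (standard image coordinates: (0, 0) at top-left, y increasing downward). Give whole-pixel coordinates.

x = 509 px, y = 1966 px

Crop width = 936 − 295 = 641 px; one third is 213.67 px.
Crop height = 2721 − 1589 = 1132 px; one third is 377.33 px.
The upper-left point is one-third across and one-third down within the crop:
x = 295 + 1 × 213.67 ≈ 509; y = 1589 + 1 × 377.33 ≈ 1966.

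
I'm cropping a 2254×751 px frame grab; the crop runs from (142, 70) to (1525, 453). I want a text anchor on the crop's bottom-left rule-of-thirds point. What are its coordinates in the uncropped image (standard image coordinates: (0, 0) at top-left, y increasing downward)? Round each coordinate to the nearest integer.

(603, 325)

Crop width = 1525 − 142 = 1383 px; one third is 461.00 px.
Crop height = 453 − 70 = 383 px; one third is 127.67 px.
The bottom-left point is one-third across and two-thirds down within the crop:
x = 142 + 1 × 461.00 ≈ 603; y = 70 + 2 × 127.67 ≈ 325.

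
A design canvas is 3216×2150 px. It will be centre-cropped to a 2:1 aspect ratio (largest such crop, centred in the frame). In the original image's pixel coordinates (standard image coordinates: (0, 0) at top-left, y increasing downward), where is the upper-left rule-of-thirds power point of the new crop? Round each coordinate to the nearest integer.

x = 1072 px, y = 807 px

3216/2150 < 2/1, so the 2:1 crop keeps the full width 3216 and trims height to 3216 × 1/2 = 1608.00 px.
Top offset = (2150 − 1608.00)/2 = 271.00 px; left offset = 0.
Upper-left is one-third across and one-third down within the crop:
x = 0.00 + 1 × 3216.00/3 ≈ 1072; y = 271.00 + 1 × 1608.00/3 ≈ 807.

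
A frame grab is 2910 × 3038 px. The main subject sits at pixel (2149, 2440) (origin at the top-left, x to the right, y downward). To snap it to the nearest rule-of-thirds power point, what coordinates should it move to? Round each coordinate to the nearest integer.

(1940, 2025)

Third lines: x ∈ {970, 1940}, y ∈ {1013, 2025}.
2149 is closer to x = 1940; 2440 is closer to y = 2025.
So the nearest intersection is the lower-right power point.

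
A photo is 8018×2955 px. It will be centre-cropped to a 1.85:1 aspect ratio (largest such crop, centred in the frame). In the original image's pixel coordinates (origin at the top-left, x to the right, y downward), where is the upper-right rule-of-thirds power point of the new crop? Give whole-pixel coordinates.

8018/2955 > 1.85/1, so the 1.85:1 crop keeps the full height 2955 and trims width to 2955 × 1.85/1 = 5466.75 px.
Left offset = (8018 − 5466.75)/2 = 1275.62 px; top offset = 0.
Upper-right is two-thirds across and one-third down within the crop:
x = 1275.62 + 2 × 5466.75/3 ≈ 4920; y = 0.00 + 1 × 2955.00/3 ≈ 985.

x = 4920 px, y = 985 px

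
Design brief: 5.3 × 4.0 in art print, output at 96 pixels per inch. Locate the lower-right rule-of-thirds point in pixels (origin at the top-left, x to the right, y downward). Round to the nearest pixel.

x = 339 px, y = 256 px

In pixels the canvas is 5.3 × 96 = 508.8 wide and 4.0 × 96 = 384 tall.
The lower-right point is two-thirds across and two-thirds down:
x = 2 × 508.8/3 ≈ 339; y = 2 × 384/3 ≈ 256.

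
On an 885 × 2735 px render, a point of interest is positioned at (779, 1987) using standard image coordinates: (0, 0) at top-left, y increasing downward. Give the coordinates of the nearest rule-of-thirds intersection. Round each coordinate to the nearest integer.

Third lines: x ∈ {295, 590}, y ∈ {912, 1823}.
779 is closer to x = 590; 1987 is closer to y = 1823.
So the nearest intersection is the lower-right power point.

x = 590 px, y = 1823 px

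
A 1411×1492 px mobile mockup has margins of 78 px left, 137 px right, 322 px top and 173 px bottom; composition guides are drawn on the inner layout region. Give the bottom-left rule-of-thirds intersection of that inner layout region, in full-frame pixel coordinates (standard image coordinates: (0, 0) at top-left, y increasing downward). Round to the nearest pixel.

Content width = 1411 − 78 − 137 = 1196 px; content height = 1492 − 322 − 173 = 997 px.
Bottom-left is one-third across and two-thirds down within the inner layout region.
x = 78 + 1 × 1196/3 = 78 + 398.67 ≈ 477
y = 322 + 2 × 997/3 = 322 + 664.67 ≈ 987

x = 477 px, y = 987 px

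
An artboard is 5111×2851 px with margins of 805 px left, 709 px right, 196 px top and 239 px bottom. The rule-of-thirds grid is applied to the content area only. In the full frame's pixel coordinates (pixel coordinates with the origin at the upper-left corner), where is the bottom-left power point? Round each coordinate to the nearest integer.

(2004, 1807)

Content width = 5111 − 805 − 709 = 3597 px; content height = 2851 − 196 − 239 = 2416 px.
Bottom-left is one-third across and two-thirds down within the content area.
x = 805 + 1 × 3597/3 = 805 + 1199.00 ≈ 2004
y = 196 + 2 × 2416/3 = 196 + 1610.67 ≈ 1807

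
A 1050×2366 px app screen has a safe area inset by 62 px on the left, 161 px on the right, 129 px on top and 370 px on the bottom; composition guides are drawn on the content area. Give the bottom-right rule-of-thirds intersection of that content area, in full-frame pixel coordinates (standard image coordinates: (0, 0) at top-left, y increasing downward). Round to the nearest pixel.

Content width = 1050 − 62 − 161 = 827 px; content height = 2366 − 129 − 370 = 1867 px.
Bottom-right is two-thirds across and two-thirds down within the content area.
x = 62 + 2 × 827/3 = 62 + 551.33 ≈ 613
y = 129 + 2 × 1867/3 = 129 + 1244.67 ≈ 1374

(613, 1374)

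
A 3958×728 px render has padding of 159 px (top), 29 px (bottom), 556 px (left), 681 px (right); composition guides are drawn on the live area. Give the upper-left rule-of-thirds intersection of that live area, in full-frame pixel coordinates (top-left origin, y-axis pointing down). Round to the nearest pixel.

Content width = 3958 − 556 − 681 = 2721 px; content height = 728 − 159 − 29 = 540 px.
Upper-left is one-third across and one-third down within the live area.
x = 556 + 1 × 2721/3 = 556 + 907.00 ≈ 1463
y = 159 + 1 × 540/3 = 159 + 180.00 ≈ 339

x = 1463 px, y = 339 px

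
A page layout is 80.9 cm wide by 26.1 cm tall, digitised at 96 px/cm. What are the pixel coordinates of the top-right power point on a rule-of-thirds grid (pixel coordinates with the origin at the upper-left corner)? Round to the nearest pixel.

In pixels the canvas is 80.9 × 96 = 7766.4 wide and 26.1 × 96 = 2505.6 tall.
The top-right point is two-thirds across and one-third down:
x = 2 × 7766.4/3 ≈ 5178; y = 1 × 2505.6/3 ≈ 835.

(5178, 835)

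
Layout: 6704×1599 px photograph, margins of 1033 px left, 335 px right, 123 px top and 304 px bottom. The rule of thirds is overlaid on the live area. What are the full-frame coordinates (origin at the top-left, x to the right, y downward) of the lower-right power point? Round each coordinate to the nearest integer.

Content width = 6704 − 1033 − 335 = 5336 px; content height = 1599 − 123 − 304 = 1172 px.
Lower-right is two-thirds across and two-thirds down within the live area.
x = 1033 + 2 × 5336/3 = 1033 + 3557.33 ≈ 4590
y = 123 + 2 × 1172/3 = 123 + 781.33 ≈ 904

(4590, 904)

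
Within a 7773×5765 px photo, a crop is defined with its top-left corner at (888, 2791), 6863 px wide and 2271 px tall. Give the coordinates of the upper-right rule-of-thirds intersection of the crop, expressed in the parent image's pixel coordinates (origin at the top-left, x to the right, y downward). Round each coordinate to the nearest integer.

One third of the crop width 6863 is 2287.67 px.
One third of the crop height 2271 is 757.00 px.
The upper-right point is two-thirds across and one-third down within the crop:
x = 888 + 2 × 2287.67 ≈ 5463; y = 2791 + 1 × 757.00 ≈ 3548.

(5463, 3548)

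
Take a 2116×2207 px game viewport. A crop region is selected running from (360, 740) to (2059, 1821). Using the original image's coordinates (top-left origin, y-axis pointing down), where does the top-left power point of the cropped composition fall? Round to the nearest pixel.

(926, 1100)

Crop width = 2059 − 360 = 1699 px; one third is 566.33 px.
Crop height = 1821 − 740 = 1081 px; one third is 360.33 px.
The top-left point is one-third across and one-third down within the crop:
x = 360 + 1 × 566.33 ≈ 926; y = 740 + 1 × 360.33 ≈ 1100.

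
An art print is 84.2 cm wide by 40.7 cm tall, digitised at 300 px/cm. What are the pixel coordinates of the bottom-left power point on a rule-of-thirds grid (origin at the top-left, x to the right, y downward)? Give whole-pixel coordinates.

In pixels the canvas is 84.2 × 300 = 25260 wide and 40.7 × 300 = 12210 tall.
The bottom-left point is one-third across and two-thirds down:
x = 1 × 25260/3 ≈ 8420; y = 2 × 12210/3 ≈ 8140.

(8420, 8140)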